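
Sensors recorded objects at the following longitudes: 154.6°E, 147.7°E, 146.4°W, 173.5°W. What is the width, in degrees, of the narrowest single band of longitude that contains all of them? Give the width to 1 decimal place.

Sort the longitudes: -173.5°, -146.4°, +147.7°, +154.6°.
Eastward gaps between consecutive values (wrapping around): 27.1°, 294.1°, 6.9°, 31.9°.
Largest gap = 294.1° ⇒ minimal covering band is its complement: 360° − 294.1° = 65.9°.
Band runs from +147.7° eastward to -146.4°, crossing the antimeridian.

65.9°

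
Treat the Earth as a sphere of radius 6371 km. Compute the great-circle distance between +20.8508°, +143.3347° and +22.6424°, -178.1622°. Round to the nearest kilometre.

3971 km

Δλ = -178.1622 − 143.3347 = -321.4969°; wrapped into (−180°, 180°]: 38.5031°.
Δφ = 22.6424 − 20.8508 = 1.7916°.
a = sin²(Δφ/2) + cos φ₁ · cos φ₂ · sin²(Δλ/2) = 0.094007.
c = 2·atan2(√a, √(1−a)) = 0.62325 rad → d = 6371·c ≈ 3970.73 km.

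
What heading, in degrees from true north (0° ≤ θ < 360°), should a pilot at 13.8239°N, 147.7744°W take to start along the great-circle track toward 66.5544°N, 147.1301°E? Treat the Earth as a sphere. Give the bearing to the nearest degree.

Δλ = 147.1301 − -147.7744 = 294.9045°; wrapped into (−180°, 180°]: -65.0955°.
θ = atan2( sin Δλ · cos φ₂ , cos φ₁ · sin φ₂ − sin φ₁ · cos φ₂ · cos Δλ )
  = atan2(-0.36088, 0.85083) = -22.984° → normalised to [0°, 360°): 337.016°.

337°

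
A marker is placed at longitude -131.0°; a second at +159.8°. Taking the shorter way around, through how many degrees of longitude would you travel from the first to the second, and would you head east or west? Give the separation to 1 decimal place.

Raw difference: 159.8 − -131.0 = 290.8°.
Normalise into (−180°, 180°]: 290.8° − 360° = -69.2°.
Negative ⇒ the second point lies to the west; separation 69.2°.

69.2° west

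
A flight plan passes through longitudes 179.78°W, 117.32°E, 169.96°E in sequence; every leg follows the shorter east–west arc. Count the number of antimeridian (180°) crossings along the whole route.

1

Leg 1: -179.78° → +117.32°, shortest Δλ = -62.9° (west) — crosses 180°.
Leg 2: +117.32° → +169.96°, shortest Δλ = 52.64° (east) — does not cross 180°.
Total crossings: 1.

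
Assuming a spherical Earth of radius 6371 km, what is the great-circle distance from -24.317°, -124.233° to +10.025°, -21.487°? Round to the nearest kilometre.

11747 km

Δλ = -21.487 − -124.233 = 102.746°.
Δφ = 10.025 − -24.317 = 34.342°.
a = sin²(Δφ/2) + cos φ₁ · cos φ₂ · sin²(Δλ/2) = 0.634834.
c = 2·atan2(√a, √(1−a)) = 1.84384 rad → d = 6371·c ≈ 11747.14 km.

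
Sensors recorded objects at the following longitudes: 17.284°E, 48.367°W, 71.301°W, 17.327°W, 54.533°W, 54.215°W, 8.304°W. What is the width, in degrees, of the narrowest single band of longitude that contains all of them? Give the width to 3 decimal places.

88.585°

Sort the longitudes: -71.301°, -54.533°, -54.215°, -48.367°, -17.327°, -8.304°, +17.284°.
Eastward gaps between consecutive values (wrapping around): 16.768°, 0.318°, 5.848°, 31.040°, 9.023°, 25.588°, 271.415°.
Largest gap = 271.415° ⇒ minimal covering band is its complement: 360° − 271.415° = 88.585°.
Band runs from -71.301° eastward to +17.284°.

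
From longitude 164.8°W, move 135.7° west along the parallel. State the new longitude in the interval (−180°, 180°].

Start at -164.8°; shift −135.7° → -300.5°.
-300.5° lies outside (−180°, 180°]; add 360° → +59.5°.

59.5°E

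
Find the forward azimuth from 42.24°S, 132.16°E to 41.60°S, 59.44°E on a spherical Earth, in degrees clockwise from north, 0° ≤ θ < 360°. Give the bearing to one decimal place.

Δλ = 59.44 − 132.16 = -72.72°.
θ = atan2( sin Δλ · cos φ₂ , cos φ₁ · sin φ₂ − sin φ₁ · cos φ₂ · cos Δλ )
  = atan2(-0.71405, -0.34221) = -115.606° → normalised to [0°, 360°): 244.394°.

244.4°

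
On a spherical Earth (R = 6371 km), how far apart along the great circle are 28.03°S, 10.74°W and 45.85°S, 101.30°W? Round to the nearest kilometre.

Δλ = -101.30 − -10.74 = -90.56°.
Δφ = -45.85 − -28.03 = -17.82°.
a = sin²(Δφ/2) + cos φ₁ · cos φ₂ · sin²(Δλ/2) = 0.334411.
c = 2·atan2(√a, √(1−a)) = 1.23325 rad → d = 6371·c ≈ 7857.01 km.

7857 km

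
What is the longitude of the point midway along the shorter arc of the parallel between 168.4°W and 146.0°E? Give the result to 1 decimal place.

Signed shortest Δλ from -168.4° to +146.0° is -45.6°.
Midpoint longitude = -168.4° + (-45.6°)/2 = -168.4° − 22.8° = -191.2°.
Normalise into (−180°, 180°]: +168.8°.
(The naïve average (-168.4 + +146.0)/2 = -11.2° is on the wrong side of the globe.)

168.8°E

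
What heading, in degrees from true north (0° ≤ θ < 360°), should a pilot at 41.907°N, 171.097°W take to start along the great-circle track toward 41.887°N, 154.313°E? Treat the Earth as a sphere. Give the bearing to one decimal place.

281.7°

Δλ = 154.313 − -171.097 = 325.410°; wrapped into (−180°, 180°]: -34.590°.
θ = atan2( sin Δλ · cos φ₂ , cos φ₁ · sin φ₂ − sin φ₁ · cos φ₂ · cos Δλ )
  = atan2(-0.42263, 0.08755) = -78.297° → normalised to [0°, 360°): 281.703°.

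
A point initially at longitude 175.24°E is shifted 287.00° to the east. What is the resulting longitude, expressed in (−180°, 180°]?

Start at +175.24°; shift +287.00° → +462.24°.
+462.24° lies outside (−180°, 180°]; subtract 360° → +102.24°.

102.24°E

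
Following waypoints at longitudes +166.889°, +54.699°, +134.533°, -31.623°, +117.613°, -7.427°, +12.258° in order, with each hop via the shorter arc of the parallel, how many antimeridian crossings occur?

0

Leg 1: +166.889° → +54.699°, shortest Δλ = -112.19° (west) — does not cross 180°.
Leg 2: +54.699° → +134.533°, shortest Δλ = 79.834° (east) — does not cross 180°.
Leg 3: +134.533° → -31.623°, shortest Δλ = -166.156° (west) — does not cross 180°.
Leg 4: -31.623° → +117.613°, shortest Δλ = 149.236° (east) — does not cross 180°.
Leg 5: +117.613° → -7.427°, shortest Δλ = -125.04° (west) — does not cross 180°.
Leg 6: -7.427° → +12.258°, shortest Δλ = 19.685° (east) — does not cross 180°.
Total crossings: 0.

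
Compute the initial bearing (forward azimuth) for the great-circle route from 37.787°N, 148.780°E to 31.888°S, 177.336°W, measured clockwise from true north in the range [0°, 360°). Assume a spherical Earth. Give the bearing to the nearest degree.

Δλ = -177.336 − 148.780 = -326.116°; wrapped into (−180°, 180°]: 33.884°.
θ = atan2( sin Δλ · cos φ₂ , cos φ₁ · sin φ₂ − sin φ₁ · cos φ₂ · cos Δλ )
  = atan2(0.47337, -0.84938) = 150.868° → normalised to [0°, 360°): 150.868°.

151°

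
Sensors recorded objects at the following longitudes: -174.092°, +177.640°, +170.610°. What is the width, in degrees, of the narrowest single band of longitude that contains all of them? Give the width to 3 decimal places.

Sort the longitudes: -174.092°, +170.610°, +177.640°.
Eastward gaps between consecutive values (wrapping around): 344.702°, 7.030°, 8.268°.
Largest gap = 344.702° ⇒ minimal covering band is its complement: 360° − 344.702° = 15.298°.
Band runs from +170.610° eastward to -174.092°, crossing the antimeridian.

15.298°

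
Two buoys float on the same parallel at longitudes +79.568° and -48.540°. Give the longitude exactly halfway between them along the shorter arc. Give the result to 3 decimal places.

Signed shortest Δλ from +79.568° to -48.540° is -128.108°.
Midpoint longitude = +79.568° + (-128.108°)/2 = +79.568° − 64.054° = +15.514°.

+15.514°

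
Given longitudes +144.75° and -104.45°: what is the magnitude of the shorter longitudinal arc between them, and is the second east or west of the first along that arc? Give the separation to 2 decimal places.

110.80° east

Raw difference: -104.45 − 144.75 = -249.2°.
Normalise into (−180°, 180°]: -249.2° + 360° = 110.8°.
Positive ⇒ the second point lies to the east; separation 110.80°.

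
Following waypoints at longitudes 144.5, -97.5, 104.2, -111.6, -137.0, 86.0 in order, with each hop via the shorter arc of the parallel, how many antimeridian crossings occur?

4

Leg 1: +144.5° → -97.5°, shortest Δλ = 118.0° (east) — crosses 180°.
Leg 2: -97.5° → +104.2°, shortest Δλ = -158.3° (west) — crosses 180°.
Leg 3: +104.2° → -111.6°, shortest Δλ = 144.2° (east) — crosses 180°.
Leg 4: -111.6° → -137.0°, shortest Δλ = -25.4° (west) — does not cross 180°.
Leg 5: -137.0° → +86.0°, shortest Δλ = -137.0° (west) — crosses 180°.
Total crossings: 4.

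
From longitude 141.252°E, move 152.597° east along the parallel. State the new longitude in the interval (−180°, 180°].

66.151°W

Start at +141.252°; shift +152.597° → +293.849°.
+293.849° lies outside (−180°, 180°]; subtract 360° → -66.151°.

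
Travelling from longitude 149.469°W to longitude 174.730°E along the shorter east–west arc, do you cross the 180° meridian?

Yes

Naïve |174.730 − -149.469| = 324.199° > 180°, so the shorter arc goes the other way round — across 180°.
Signed shortest Δλ = ((174.730 − -149.469 + 180) mod 360) − 180 = -35.801°.
Going west by 35.801° from -149.469° passes through 180° before reaching +174.730°.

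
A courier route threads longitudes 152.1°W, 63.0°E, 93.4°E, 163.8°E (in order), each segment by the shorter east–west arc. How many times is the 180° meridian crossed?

1

Leg 1: -152.1° → +63.0°, shortest Δλ = -144.9° (west) — crosses 180°.
Leg 2: +63.0° → +93.4°, shortest Δλ = 30.4° (east) — does not cross 180°.
Leg 3: +93.4° → +163.8°, shortest Δλ = 70.4° (east) — does not cross 180°.
Total crossings: 1.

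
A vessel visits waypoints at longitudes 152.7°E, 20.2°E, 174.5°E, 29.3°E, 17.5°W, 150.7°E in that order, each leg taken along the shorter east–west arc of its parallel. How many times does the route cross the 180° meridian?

0

Leg 1: +152.7° → +20.2°, shortest Δλ = -132.5° (west) — does not cross 180°.
Leg 2: +20.2° → +174.5°, shortest Δλ = 154.3° (east) — does not cross 180°.
Leg 3: +174.5° → +29.3°, shortest Δλ = -145.2° (west) — does not cross 180°.
Leg 4: +29.3° → -17.5°, shortest Δλ = -46.8° (west) — does not cross 180°.
Leg 5: -17.5° → +150.7°, shortest Δλ = 168.2° (east) — does not cross 180°.
Total crossings: 0.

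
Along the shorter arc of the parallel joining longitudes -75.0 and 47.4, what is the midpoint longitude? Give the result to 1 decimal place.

-13.8°

Signed shortest Δλ from -75.0° to +47.4° is +122.4°.
Midpoint longitude = -75.0° + (+122.4°)/2 = -75.0° + 61.2° = -13.8°.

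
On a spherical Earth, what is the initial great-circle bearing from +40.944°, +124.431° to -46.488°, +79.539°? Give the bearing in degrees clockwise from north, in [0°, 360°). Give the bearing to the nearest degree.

Δλ = 79.539 − 124.431 = -44.892°.
θ = atan2( sin Δλ · cos φ₂ , cos φ₁ · sin φ₂ − sin φ₁ · cos φ₂ · cos Δλ )
  = atan2(-0.48593, -0.86745) = -150.743° → normalised to [0°, 360°): 209.257°.

209°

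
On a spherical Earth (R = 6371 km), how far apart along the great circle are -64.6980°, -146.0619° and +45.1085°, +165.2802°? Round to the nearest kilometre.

Δλ = 165.2802 − -146.0619 = 311.3421°; wrapped into (−180°, 180°]: -48.6579°.
Δφ = 45.1085 − -64.6980 = 109.8065°.
a = sin²(Δφ/2) + cos φ₁ · cos φ₂ · sin²(Δλ/2) = 0.720617.
c = 2·atan2(√a, √(1−a)) = 2.02777 rad → d = 6371·c ≈ 12918.92 km.

12919 km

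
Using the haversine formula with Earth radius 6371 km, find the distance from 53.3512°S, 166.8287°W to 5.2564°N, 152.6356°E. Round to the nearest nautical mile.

4069 nmi

Δλ = 152.6356 − -166.8287 = 319.4643°; wrapped into (−180°, 180°]: -40.5357°.
Δφ = 5.2564 − -53.3512 = 58.6076°.
a = sin²(Δφ/2) + cos φ₁ · cos φ₂ · sin²(Δλ/2) = 0.310879.
c = 2·atan2(√a, √(1−a)) = 1.18290 rad → d = 6371·c ≈ 7536.26 km ≈ 4069.25 nmi.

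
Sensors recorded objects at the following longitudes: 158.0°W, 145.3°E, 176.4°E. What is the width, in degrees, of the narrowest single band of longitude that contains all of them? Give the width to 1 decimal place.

Sort the longitudes: -158.0°, +145.3°, +176.4°.
Eastward gaps between consecutive values (wrapping around): 303.3°, 31.1°, 25.6°.
Largest gap = 303.3° ⇒ minimal covering band is its complement: 360° − 303.3° = 56.7°.
Band runs from +145.3° eastward to -158.0°, crossing the antimeridian.

56.7°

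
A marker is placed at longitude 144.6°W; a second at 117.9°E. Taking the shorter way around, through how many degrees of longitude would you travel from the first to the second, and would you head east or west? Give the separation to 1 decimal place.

Raw difference: 117.9 − -144.6 = 262.5°.
Normalise into (−180°, 180°]: 262.5° − 360° = -97.5°.
Negative ⇒ the second point lies to the west; separation 97.5°.

97.5° west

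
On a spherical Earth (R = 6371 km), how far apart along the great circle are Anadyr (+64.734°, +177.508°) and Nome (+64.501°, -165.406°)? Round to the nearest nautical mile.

Δλ = -165.406 − 177.508 = -342.914°; wrapped into (−180°, 180°]: 17.086°.
Δφ = 64.501 − 64.734 = -0.233°.
a = sin²(Δφ/2) + cos φ₁ · cos φ₂ · sin²(Δλ/2) = 0.004059.
c = 2·atan2(√a, √(1−a)) = 0.12751 rad → d = 6371·c ≈ 812.34 km ≈ 438.63 nmi.

439 nmi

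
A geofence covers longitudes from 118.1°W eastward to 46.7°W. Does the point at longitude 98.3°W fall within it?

Band width going east from -118.1° to -46.7°: ((-46.7 − -118.1) mod 360) = 71.4°.
Offset of -98.3° east of the west edge: ((-98.3 − -118.1) mod 360) = 19.8°.
19.8° ≤ 71.4° ⇒ inside.

Yes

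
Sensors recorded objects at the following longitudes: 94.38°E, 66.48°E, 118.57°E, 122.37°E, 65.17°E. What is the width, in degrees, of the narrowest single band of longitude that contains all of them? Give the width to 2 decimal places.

Sort the longitudes: +65.17°, +66.48°, +94.38°, +118.57°, +122.37°.
Eastward gaps between consecutive values (wrapping around): 1.31°, 27.90°, 24.19°, 3.80°, 302.80°.
Largest gap = 302.80° ⇒ minimal covering band is its complement: 360° − 302.80° = 57.20°.
Band runs from +65.17° eastward to +122.37°.

57.20°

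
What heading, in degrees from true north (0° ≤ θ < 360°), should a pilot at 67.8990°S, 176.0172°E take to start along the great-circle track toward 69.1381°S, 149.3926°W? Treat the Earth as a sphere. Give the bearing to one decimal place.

111.6°

Δλ = -149.3926 − 176.0172 = -325.4098°; wrapped into (−180°, 180°]: 34.5902°.
θ = atan2( sin Δλ · cos φ₂ , cos φ₁ · sin φ₂ − sin φ₁ · cos φ₂ · cos Δλ )
  = atan2(0.20217, -0.07995) = 111.577° → normalised to [0°, 360°): 111.577°.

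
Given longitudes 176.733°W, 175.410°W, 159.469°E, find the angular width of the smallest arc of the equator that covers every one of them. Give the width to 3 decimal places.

25.121°

Sort the longitudes: -176.733°, -175.410°, +159.469°.
Eastward gaps between consecutive values (wrapping around): 1.323°, 334.879°, 23.798°.
Largest gap = 334.879° ⇒ minimal covering band is its complement: 360° − 334.879° = 25.121°.
Band runs from +159.469° eastward to -175.410°, crossing the antimeridian.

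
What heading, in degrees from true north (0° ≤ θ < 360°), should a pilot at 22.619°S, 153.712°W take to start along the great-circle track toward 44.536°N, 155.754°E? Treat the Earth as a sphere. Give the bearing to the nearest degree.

326°

Δλ = 155.754 − -153.712 = 309.466°; wrapped into (−180°, 180°]: -50.534°.
θ = atan2( sin Δλ · cos φ₂ , cos φ₁ · sin φ₂ − sin φ₁ · cos φ₂ · cos Δλ )
  = atan2(-0.55029, 0.82166) = -33.811° → normalised to [0°, 360°): 326.189°.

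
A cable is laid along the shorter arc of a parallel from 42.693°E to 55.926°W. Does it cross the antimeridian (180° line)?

Signed shortest Δλ = ((-55.926 − 42.693 + 180) mod 360) − 180 = -98.619°.
Going west by 98.619° from +42.693° reaches -55.926° without touching 180°.

No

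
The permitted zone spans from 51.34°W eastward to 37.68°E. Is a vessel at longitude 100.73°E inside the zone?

Band width going east from -51.34° to +37.68°: ((37.68 − -51.34) mod 360) = 89.02°.
Offset of +100.73° east of the west edge: ((100.73 − -51.34) mod 360) = 152.07°.
152.07° > 89.02° ⇒ outside.

No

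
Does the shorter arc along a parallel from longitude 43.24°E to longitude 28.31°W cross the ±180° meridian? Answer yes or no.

Signed shortest Δλ = ((-28.31 − 43.24 + 180) mod 360) − 180 = -71.55°.
Going west by 71.55° from +43.24° reaches -28.31° without touching 180°.

No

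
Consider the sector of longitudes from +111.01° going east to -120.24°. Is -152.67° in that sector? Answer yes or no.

Yes

Band width going east from +111.01° to -120.24°: ((-120.24 − 111.01) mod 360) = 128.75°.
Offset of -152.67° east of the west edge: ((-152.67 − 111.01) mod 360) = 96.32°.
96.32° ≤ 128.75° ⇒ inside.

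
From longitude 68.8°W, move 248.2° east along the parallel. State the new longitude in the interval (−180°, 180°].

179.4°E

Start at -68.8°; shift +248.2° → +179.4°.
+179.4° already lies in (−180°, 180°].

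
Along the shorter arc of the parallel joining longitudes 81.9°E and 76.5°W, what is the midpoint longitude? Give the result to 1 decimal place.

2.7°E

Signed shortest Δλ from +81.9° to -76.5° is -158.4°.
Midpoint longitude = +81.9° + (-158.4°)/2 = +81.9° − 79.2° = +2.7°.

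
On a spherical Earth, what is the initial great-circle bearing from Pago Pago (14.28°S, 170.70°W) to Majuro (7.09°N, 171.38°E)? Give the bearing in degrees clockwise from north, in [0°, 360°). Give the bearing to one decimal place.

319.1°

Δλ = 171.38 − -170.70 = 342.08°; wrapped into (−180°, 180°]: -17.92°.
θ = atan2( sin Δλ · cos φ₂ , cos φ₁ · sin φ₂ − sin φ₁ · cos φ₂ · cos Δλ )
  = atan2(-0.30534, 0.35251) = -40.898° → normalised to [0°, 360°): 319.102°.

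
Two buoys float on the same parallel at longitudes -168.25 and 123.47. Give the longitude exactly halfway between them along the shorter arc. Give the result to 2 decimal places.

+157.61°

Signed shortest Δλ from -168.25° to +123.47° is -68.28°.
Midpoint longitude = -168.25° + (-68.28°)/2 = -168.25° − 34.14° = -202.39°.
Normalise into (−180°, 180°]: +157.61°.
(The naïve average (-168.25 + +123.47)/2 = -22.39° is on the wrong side of the globe.)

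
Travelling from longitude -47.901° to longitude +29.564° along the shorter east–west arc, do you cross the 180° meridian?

Signed shortest Δλ = ((29.564 − -47.901 + 180) mod 360) − 180 = 77.465°.
Going east by 77.465° from -47.901° reaches +29.564° without touching 180°.

No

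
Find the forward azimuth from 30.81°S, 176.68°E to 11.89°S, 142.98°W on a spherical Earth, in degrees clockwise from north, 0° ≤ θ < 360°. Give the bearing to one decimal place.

72.1°

Δλ = -142.98 − 176.68 = -319.66°; wrapped into (−180°, 180°]: 40.34°.
θ = atan2( sin Δλ · cos φ₂ , cos φ₁ · sin φ₂ − sin φ₁ · cos φ₂ · cos Δλ )
  = atan2(0.63343, 0.20507) = 72.061° → normalised to [0°, 360°): 72.061°.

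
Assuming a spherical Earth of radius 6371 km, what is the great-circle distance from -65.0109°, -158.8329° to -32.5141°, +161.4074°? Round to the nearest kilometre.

4497 km

Δλ = 161.4074 − -158.8329 = 320.2403°; wrapped into (−180°, 180°]: -39.7597°.
Δφ = -32.5141 − -65.0109 = 32.4968°.
a = sin²(Δφ/2) + cos φ₁ · cos φ₂ · sin²(Δλ/2) = 0.119481.
c = 2·atan2(√a, √(1−a)) = 0.70589 rad → d = 6371·c ≈ 4497.20 km.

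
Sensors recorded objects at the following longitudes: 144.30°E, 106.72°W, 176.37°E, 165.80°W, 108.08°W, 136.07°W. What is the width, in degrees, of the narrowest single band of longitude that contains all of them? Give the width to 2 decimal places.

108.98°

Sort the longitudes: -165.80°, -136.07°, -108.08°, -106.72°, +144.30°, +176.37°.
Eastward gaps between consecutive values (wrapping around): 29.73°, 27.99°, 1.36°, 251.02°, 32.07°, 17.83°.
Largest gap = 251.02° ⇒ minimal covering band is its complement: 360° − 251.02° = 108.98°.
Band runs from +144.30° eastward to -106.72°, crossing the antimeridian.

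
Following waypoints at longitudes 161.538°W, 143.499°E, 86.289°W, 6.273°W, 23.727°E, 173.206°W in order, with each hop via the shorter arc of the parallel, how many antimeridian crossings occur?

Leg 1: -161.538° → +143.499°, shortest Δλ = -54.963° (west) — crosses 180°.
Leg 2: +143.499° → -86.289°, shortest Δλ = 130.212° (east) — crosses 180°.
Leg 3: -86.289° → -6.273°, shortest Δλ = 80.016° (east) — does not cross 180°.
Leg 4: -6.273° → +23.727°, shortest Δλ = 30.0° (east) — does not cross 180°.
Leg 5: +23.727° → -173.206°, shortest Δλ = 163.067° (east) — crosses 180°.
Total crossings: 3.

3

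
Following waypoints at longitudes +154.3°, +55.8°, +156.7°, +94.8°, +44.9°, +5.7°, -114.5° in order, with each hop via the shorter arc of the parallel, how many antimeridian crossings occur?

Leg 1: +154.3° → +55.8°, shortest Δλ = -98.5° (west) — does not cross 180°.
Leg 2: +55.8° → +156.7°, shortest Δλ = 100.9° (east) — does not cross 180°.
Leg 3: +156.7° → +94.8°, shortest Δλ = -61.9° (west) — does not cross 180°.
Leg 4: +94.8° → +44.9°, shortest Δλ = -49.9° (west) — does not cross 180°.
Leg 5: +44.9° → +5.7°, shortest Δλ = -39.2° (west) — does not cross 180°.
Leg 6: +5.7° → -114.5°, shortest Δλ = -120.2° (west) — does not cross 180°.
Total crossings: 0.

0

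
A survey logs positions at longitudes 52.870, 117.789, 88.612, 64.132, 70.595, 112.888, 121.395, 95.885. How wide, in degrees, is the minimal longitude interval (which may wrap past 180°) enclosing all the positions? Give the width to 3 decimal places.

Sort the longitudes: +52.870°, +64.132°, +70.595°, +88.612°, +95.885°, +112.888°, +117.789°, +121.395°.
Eastward gaps between consecutive values (wrapping around): 11.262°, 6.463°, 18.017°, 7.273°, 17.003°, 4.901°, 3.606°, 291.475°.
Largest gap = 291.475° ⇒ minimal covering band is its complement: 360° − 291.475° = 68.525°.
Band runs from +52.870° eastward to +121.395°.

68.525°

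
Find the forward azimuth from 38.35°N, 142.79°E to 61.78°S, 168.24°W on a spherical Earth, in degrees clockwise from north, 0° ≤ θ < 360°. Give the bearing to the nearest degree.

158°

Δλ = -168.24 − 142.79 = -311.03°; wrapped into (−180°, 180°]: 48.97°.
θ = atan2( sin Δλ · cos φ₂ , cos φ₁ · sin φ₂ − sin φ₁ · cos φ₂ · cos Δλ )
  = atan2(0.35671, -0.88362) = 158.017° → normalised to [0°, 360°): 158.017°.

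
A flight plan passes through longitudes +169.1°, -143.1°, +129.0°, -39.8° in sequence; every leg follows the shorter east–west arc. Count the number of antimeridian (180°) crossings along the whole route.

2

Leg 1: +169.1° → -143.1°, shortest Δλ = 47.8° (east) — crosses 180°.
Leg 2: -143.1° → +129.0°, shortest Δλ = -87.9° (west) — crosses 180°.
Leg 3: +129.0° → -39.8°, shortest Δλ = -168.8° (west) — does not cross 180°.
Total crossings: 2.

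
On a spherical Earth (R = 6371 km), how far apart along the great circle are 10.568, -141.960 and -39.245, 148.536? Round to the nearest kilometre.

9045 km

Δλ = 148.536 − -141.960 = 290.496°; wrapped into (−180°, 180°]: -69.504°.
Δφ = -39.245 − 10.568 = -49.813°.
a = sin²(Δφ/2) + cos φ₁ · cos φ₂ · sin²(Δλ/2) = 0.424730.
c = 2·atan2(√a, √(1−a)) = 1.41968 rad → d = 6371·c ≈ 9044.79 km.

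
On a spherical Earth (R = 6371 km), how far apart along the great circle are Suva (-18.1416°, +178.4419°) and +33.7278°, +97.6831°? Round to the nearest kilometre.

Δλ = 97.6831 − 178.4419 = -80.7588°.
Δφ = 33.7278 − -18.1416 = 51.8694°.
a = sin²(Δφ/2) + cos φ₁ · cos φ₂ · sin²(Δλ/2) = 0.522982.
c = 2·atan2(√a, √(1−a)) = 1.61678 rad → d = 6371·c ≈ 10300.48 km.

10300 km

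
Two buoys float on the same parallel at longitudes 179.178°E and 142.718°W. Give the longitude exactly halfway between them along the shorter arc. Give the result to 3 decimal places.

161.770°W

Signed shortest Δλ from +179.178° to -142.718° is +38.104°.
Midpoint longitude = +179.178° + (+38.104°)/2 = +179.178° + 19.052° = +198.230°.
Normalise into (−180°, 180°]: -161.770°.
(The naïve average (+179.178 + -142.718)/2 = 18.23° is on the wrong side of the globe.)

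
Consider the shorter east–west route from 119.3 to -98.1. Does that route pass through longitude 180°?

Yes

Naïve |-98.1 − 119.3| = 217.4° > 180°, so the shorter arc goes the other way round — across 180°.
Signed shortest Δλ = ((-98.1 − 119.3 + 180) mod 360) − 180 = 142.6°.
Going east by 142.6° from +119.3° passes through 180° before reaching -98.1°.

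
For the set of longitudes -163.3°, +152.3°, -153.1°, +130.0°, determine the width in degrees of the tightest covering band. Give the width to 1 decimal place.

Sort the longitudes: -163.3°, -153.1°, +130.0°, +152.3°.
Eastward gaps between consecutive values (wrapping around): 10.2°, 283.1°, 22.3°, 44.4°.
Largest gap = 283.1° ⇒ minimal covering band is its complement: 360° − 283.1° = 76.9°.
Band runs from +130.0° eastward to -153.1°, crossing the antimeridian.

76.9°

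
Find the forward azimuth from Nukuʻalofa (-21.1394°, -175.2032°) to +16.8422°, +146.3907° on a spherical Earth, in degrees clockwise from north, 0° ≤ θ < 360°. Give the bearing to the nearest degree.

Δλ = 146.3907 − -175.2032 = 321.5939°; wrapped into (−180°, 180°]: -38.4061°.
θ = atan2( sin Δλ · cos φ₂ , cos φ₁ · sin φ₂ − sin φ₁ · cos φ₂ · cos Δλ )
  = atan2(-0.59458, 0.54072) = -47.716° → normalised to [0°, 360°): 312.284°.

312°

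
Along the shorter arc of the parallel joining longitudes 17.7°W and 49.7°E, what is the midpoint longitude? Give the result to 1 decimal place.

16.0°E

Signed shortest Δλ from -17.7° to +49.7° is +67.4°.
Midpoint longitude = -17.7° + (+67.4°)/2 = -17.7° + 33.7° = +16.0°.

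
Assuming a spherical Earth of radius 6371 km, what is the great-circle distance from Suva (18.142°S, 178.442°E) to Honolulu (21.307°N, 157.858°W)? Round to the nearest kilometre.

5090 km

Δλ = -157.858 − 178.442 = -336.300°; wrapped into (−180°, 180°]: 23.700°.
Δφ = 21.307 − -18.142 = 39.449°.
a = sin²(Δφ/2) + cos φ₁ · cos φ₂ · sin²(Δλ/2) = 0.151238.
c = 2·atan2(√a, √(1−a)) = 0.79886 rad → d = 6371·c ≈ 5089.54 km.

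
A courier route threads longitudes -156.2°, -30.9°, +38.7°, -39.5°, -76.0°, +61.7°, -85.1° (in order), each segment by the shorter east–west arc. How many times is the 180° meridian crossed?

0

Leg 1: -156.2° → -30.9°, shortest Δλ = 125.3° (east) — does not cross 180°.
Leg 2: -30.9° → +38.7°, shortest Δλ = 69.6° (east) — does not cross 180°.
Leg 3: +38.7° → -39.5°, shortest Δλ = -78.2° (west) — does not cross 180°.
Leg 4: -39.5° → -76.0°, shortest Δλ = -36.5° (west) — does not cross 180°.
Leg 5: -76.0° → +61.7°, shortest Δλ = 137.7° (east) — does not cross 180°.
Leg 6: +61.7° → -85.1°, shortest Δλ = -146.8° (west) — does not cross 180°.
Total crossings: 0.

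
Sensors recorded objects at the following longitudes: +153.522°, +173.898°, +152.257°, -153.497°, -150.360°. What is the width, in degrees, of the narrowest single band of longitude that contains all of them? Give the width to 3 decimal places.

57.383°

Sort the longitudes: -153.497°, -150.360°, +152.257°, +153.522°, +173.898°.
Eastward gaps between consecutive values (wrapping around): 3.137°, 302.617°, 1.265°, 20.376°, 32.605°.
Largest gap = 302.617° ⇒ minimal covering band is its complement: 360° − 302.617° = 57.383°.
Band runs from +152.257° eastward to -150.360°, crossing the antimeridian.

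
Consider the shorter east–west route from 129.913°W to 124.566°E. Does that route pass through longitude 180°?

Yes

Naïve |124.566 − -129.913| = 254.479° > 180°, so the shorter arc goes the other way round — across 180°.
Signed shortest Δλ = ((124.566 − -129.913 + 180) mod 360) − 180 = -105.521°.
Going west by 105.521° from -129.913° passes through 180° before reaching +124.566°.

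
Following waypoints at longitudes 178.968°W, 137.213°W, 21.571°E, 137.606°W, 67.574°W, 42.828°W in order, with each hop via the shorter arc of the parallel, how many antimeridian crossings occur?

0

Leg 1: -178.968° → -137.213°, shortest Δλ = 41.755° (east) — does not cross 180°.
Leg 2: -137.213° → +21.571°, shortest Δλ = 158.784° (east) — does not cross 180°.
Leg 3: +21.571° → -137.606°, shortest Δλ = -159.177° (west) — does not cross 180°.
Leg 4: -137.606° → -67.574°, shortest Δλ = 70.032° (east) — does not cross 180°.
Leg 5: -67.574° → -42.828°, shortest Δλ = 24.746° (east) — does not cross 180°.
Total crossings: 0.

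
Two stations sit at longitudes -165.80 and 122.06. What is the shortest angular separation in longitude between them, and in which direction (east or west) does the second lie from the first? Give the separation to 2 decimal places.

Raw difference: 122.06 − -165.80 = 287.86°.
Normalise into (−180°, 180°]: 287.86° − 360° = -72.14°.
Negative ⇒ the second point lies to the west; separation 72.14°.

72.14° west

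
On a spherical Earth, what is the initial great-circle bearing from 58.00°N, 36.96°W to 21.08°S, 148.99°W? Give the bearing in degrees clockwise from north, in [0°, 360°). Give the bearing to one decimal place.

277.0°

Δλ = -148.99 − -36.96 = -112.03°.
θ = atan2( sin Δλ · cos φ₂ , cos φ₁ · sin φ₂ − sin φ₁ · cos φ₂ · cos Δλ )
  = atan2(-0.86495, 0.10621) = -82.999° → normalised to [0°, 360°): 277.001°.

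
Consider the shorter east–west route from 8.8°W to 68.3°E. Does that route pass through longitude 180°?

Signed shortest Δλ = ((68.3 − -8.8 + 180) mod 360) − 180 = 77.1°.
Going east by 77.1° from -8.8° reaches +68.3° without touching 180°.

No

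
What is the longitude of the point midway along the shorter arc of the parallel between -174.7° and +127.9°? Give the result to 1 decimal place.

+156.6°

Signed shortest Δλ from -174.7° to +127.9° is -57.4°.
Midpoint longitude = -174.7° + (-57.4°)/2 = -174.7° − 28.7° = -203.4°.
Normalise into (−180°, 180°]: +156.6°.
(The naïve average (-174.7 + +127.9)/2 = -23.4° is on the wrong side of the globe.)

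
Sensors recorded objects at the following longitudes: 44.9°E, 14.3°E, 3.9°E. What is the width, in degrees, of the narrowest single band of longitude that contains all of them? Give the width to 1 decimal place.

41.0°

Sort the longitudes: +3.9°, +14.3°, +44.9°.
Eastward gaps between consecutive values (wrapping around): 10.4°, 30.6°, 319.0°.
Largest gap = 319.0° ⇒ minimal covering band is its complement: 360° − 319.0° = 41.0°.
Band runs from +3.9° eastward to +44.9°.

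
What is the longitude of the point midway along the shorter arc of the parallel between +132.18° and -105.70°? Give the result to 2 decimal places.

Signed shortest Δλ from +132.18° to -105.70° is +122.12°.
Midpoint longitude = +132.18° + (+122.12°)/2 = +132.18° + 61.06° = +193.24°.
Normalise into (−180°, 180°]: -166.76°.
(The naïve average (+132.18 + -105.70)/2 = 13.24° is on the wrong side of the globe.)

-166.76°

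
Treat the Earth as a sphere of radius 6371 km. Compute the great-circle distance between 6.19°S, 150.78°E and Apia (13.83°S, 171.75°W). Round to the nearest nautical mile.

2259 nmi

Δλ = -171.75 − 150.78 = -322.53°; wrapped into (−180°, 180°]: 37.47°.
Δφ = -13.83 − -6.19 = -7.64°.
a = sin²(Δφ/2) + cos φ₁ · cos φ₂ · sin²(Δλ/2) = 0.104028.
c = 2·atan2(√a, √(1−a)) = 0.65681 rad → d = 6371·c ≈ 4184.53 km ≈ 2259.47 nmi.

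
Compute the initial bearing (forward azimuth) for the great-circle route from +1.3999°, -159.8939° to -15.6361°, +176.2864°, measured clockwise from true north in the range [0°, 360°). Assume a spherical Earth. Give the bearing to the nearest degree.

233°

Δλ = 176.2864 − -159.8939 = 336.1803°; wrapped into (−180°, 180°]: -23.8197°.
θ = atan2( sin Δλ · cos φ₂ , cos φ₁ · sin φ₂ − sin φ₁ · cos φ₂ · cos Δλ )
  = atan2(-0.38891, -0.29097) = -126.802° → normalised to [0°, 360°): 233.198°.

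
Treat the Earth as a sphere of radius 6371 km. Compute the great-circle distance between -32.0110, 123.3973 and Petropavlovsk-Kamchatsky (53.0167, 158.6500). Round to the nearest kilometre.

10051 km

Δλ = 158.6500 − 123.3973 = 35.2527°.
Δφ = 53.0167 − -32.0110 = 85.0277°.
a = sin²(Δφ/2) + cos φ₁ · cos φ₂ · sin²(Δλ/2) = 0.503436.
c = 2·atan2(√a, √(1−a)) = 1.57767 rad → d = 6371·c ≈ 10051.33 km.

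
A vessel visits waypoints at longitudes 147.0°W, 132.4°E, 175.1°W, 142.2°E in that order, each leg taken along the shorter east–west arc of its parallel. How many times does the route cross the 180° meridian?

Leg 1: -147.0° → +132.4°, shortest Δλ = -80.6° (west) — crosses 180°.
Leg 2: +132.4° → -175.1°, shortest Δλ = 52.5° (east) — crosses 180°.
Leg 3: -175.1° → +142.2°, shortest Δλ = -42.7° (west) — crosses 180°.
Total crossings: 3.

3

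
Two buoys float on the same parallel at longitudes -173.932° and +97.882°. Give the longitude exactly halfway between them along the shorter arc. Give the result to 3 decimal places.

Signed shortest Δλ from -173.932° to +97.882° is -88.186°.
Midpoint longitude = -173.932° + (-88.186°)/2 = -173.932° − 44.093° = -218.025°.
Normalise into (−180°, 180°]: +141.975°.
(The naïve average (-173.932 + +97.882)/2 = -38.025° is on the wrong side of the globe.)

+141.975°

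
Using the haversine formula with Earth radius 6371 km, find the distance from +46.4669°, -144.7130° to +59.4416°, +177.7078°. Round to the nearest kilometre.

Δλ = 177.7078 − -144.7130 = 322.4208°; wrapped into (−180°, 180°]: -37.5792°.
Δφ = 59.4416 − 46.4669 = 12.9747°.
a = sin²(Δφ/2) + cos φ₁ · cos φ₂ · sin²(Δλ/2) = 0.049095.
c = 2·atan2(√a, √(1−a)) = 0.44686 rad → d = 6371·c ≈ 2846.92 km.

2847 km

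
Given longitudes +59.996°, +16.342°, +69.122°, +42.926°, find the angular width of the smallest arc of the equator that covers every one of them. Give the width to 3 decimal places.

Sort the longitudes: +16.342°, +42.926°, +59.996°, +69.122°.
Eastward gaps between consecutive values (wrapping around): 26.584°, 17.070°, 9.126°, 307.220°.
Largest gap = 307.220° ⇒ minimal covering band is its complement: 360° − 307.220° = 52.780°.
Band runs from +16.342° eastward to +69.122°.

52.780°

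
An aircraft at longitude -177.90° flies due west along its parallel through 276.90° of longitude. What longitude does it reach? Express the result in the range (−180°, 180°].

-94.80°

Start at -177.90°; shift −276.90° → -454.80°.
-454.80° lies outside (−180°, 180°]; add 360° → -94.80°.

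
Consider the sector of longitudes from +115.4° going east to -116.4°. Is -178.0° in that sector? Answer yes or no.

Band width going east from +115.4° to -116.4°: ((-116.4 − 115.4) mod 360) = 128.2°.
Offset of -178.0° east of the west edge: ((-178.0 − 115.4) mod 360) = 66.6°.
66.6° ≤ 128.2° ⇒ inside.

Yes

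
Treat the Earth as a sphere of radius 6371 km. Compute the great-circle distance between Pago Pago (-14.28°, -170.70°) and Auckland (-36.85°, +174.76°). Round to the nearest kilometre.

2894 km

Δλ = 174.76 − -170.70 = 345.46°; wrapped into (−180°, 180°]: -14.54°.
Δφ = -36.85 − -14.28 = -22.57°.
a = sin²(Δφ/2) + cos φ₁ · cos φ₂ · sin²(Δλ/2) = 0.050713.
c = 2·atan2(√a, √(1−a)) = 0.45429 rad → d = 6371·c ≈ 2894.26 km.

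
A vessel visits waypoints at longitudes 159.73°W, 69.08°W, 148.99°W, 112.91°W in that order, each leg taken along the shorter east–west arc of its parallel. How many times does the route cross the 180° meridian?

Leg 1: -159.73° → -69.08°, shortest Δλ = 90.65° (east) — does not cross 180°.
Leg 2: -69.08° → -148.99°, shortest Δλ = -79.91° (west) — does not cross 180°.
Leg 3: -148.99° → -112.91°, shortest Δλ = 36.08° (east) — does not cross 180°.
Total crossings: 0.

0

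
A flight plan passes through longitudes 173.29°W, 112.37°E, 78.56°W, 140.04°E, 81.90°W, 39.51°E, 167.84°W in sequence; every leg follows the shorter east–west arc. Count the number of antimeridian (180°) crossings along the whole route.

5

Leg 1: -173.29° → +112.37°, shortest Δλ = -74.34° (west) — crosses 180°.
Leg 2: +112.37° → -78.56°, shortest Δλ = 169.07° (east) — crosses 180°.
Leg 3: -78.56° → +140.04°, shortest Δλ = -141.4° (west) — crosses 180°.
Leg 4: +140.04° → -81.90°, shortest Δλ = 138.06° (east) — crosses 180°.
Leg 5: -81.90° → +39.51°, shortest Δλ = 121.41° (east) — does not cross 180°.
Leg 6: +39.51° → -167.84°, shortest Δλ = 152.65° (east) — crosses 180°.
Total crossings: 5.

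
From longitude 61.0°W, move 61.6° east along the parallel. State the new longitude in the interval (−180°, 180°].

0.6°E

Start at -61.0°; shift +61.6° → +0.6°.
+0.6° already lies in (−180°, 180°].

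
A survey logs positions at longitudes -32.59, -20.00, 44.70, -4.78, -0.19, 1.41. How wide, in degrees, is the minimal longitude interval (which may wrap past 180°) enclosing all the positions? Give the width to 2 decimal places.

Sort the longitudes: -32.59°, -20.00°, -4.78°, -0.19°, +1.41°, +44.70°.
Eastward gaps between consecutive values (wrapping around): 12.59°, 15.22°, 4.59°, 1.60°, 43.29°, 282.71°.
Largest gap = 282.71° ⇒ minimal covering band is its complement: 360° − 282.71° = 77.29°.
Band runs from -32.59° eastward to +44.70°.

77.29°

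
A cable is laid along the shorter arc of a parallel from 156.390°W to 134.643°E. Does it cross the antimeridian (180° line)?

Naïve |134.643 − -156.390| = 291.033° > 180°, so the shorter arc goes the other way round — across 180°.
Signed shortest Δλ = ((134.643 − -156.390 + 180) mod 360) − 180 = -68.967°.
Going west by 68.967° from -156.390° passes through 180° before reaching +134.643°.

Yes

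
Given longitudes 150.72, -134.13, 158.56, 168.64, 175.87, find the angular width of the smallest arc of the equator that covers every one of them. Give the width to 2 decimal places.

75.15°

Sort the longitudes: -134.13°, +150.72°, +158.56°, +168.64°, +175.87°.
Eastward gaps between consecutive values (wrapping around): 284.85°, 7.84°, 10.08°, 7.23°, 50.00°.
Largest gap = 284.85° ⇒ minimal covering band is its complement: 360° − 284.85° = 75.15°.
Band runs from +150.72° eastward to -134.13°, crossing the antimeridian.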